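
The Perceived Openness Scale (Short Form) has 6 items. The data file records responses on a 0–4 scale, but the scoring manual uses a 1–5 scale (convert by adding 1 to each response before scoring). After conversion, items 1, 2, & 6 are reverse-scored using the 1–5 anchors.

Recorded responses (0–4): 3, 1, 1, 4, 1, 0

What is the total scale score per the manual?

Convert to 1–5: 4, 2, 2, 5, 2, 1
Reverse-coded (reversed = (1+5) − raw = 6 − raw):
  item 1: 6 − 4 = 2
  item 2: 6 − 2 = 4
  item 6: 6 − 1 = 5
Scored: 2, 4, 2, 5, 2, 5
Total = 20

20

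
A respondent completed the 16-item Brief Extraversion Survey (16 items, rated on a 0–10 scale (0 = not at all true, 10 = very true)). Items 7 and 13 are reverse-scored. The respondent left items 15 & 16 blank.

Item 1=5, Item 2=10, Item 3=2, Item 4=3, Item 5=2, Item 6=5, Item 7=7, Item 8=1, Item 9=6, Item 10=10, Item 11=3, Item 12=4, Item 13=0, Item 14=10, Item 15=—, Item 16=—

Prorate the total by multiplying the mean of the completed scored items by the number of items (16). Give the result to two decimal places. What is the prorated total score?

Reverse-coded (reverse-coded value = 10 − response):
  item 7: 10 − 7 = 3
  item 13: 10 − 0 = 10
Completed scored items (14 of 16): 5, 10, 2, 3, 2, 5, 3, 1, 6, 10, 3, 4, 10, 10; sum = 74.
Person mean = 74 / 14 ≈ 5.2857
Prorated total = (74 / 14) × 16 = 84.57 (to 2 dp)

84.57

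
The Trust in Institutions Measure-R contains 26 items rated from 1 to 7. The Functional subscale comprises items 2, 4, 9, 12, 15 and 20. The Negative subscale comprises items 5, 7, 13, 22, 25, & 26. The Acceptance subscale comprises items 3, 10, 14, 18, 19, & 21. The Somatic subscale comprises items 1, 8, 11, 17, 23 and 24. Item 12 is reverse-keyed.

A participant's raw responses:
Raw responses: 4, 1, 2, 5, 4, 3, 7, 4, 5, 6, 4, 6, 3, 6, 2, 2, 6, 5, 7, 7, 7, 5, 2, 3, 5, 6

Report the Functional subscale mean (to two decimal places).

Functional items: 2, 4, 9, 12, 15, 20.
Of these, item 12 is reverse-keyed; reversed = (1+7) − raw = 8 − raw.
  item 2: 1
  item 4: 5
  item 9: 5
  item 12: 8 − 6 = 2
  item 15: 2
  item 20: 7
Sum = 1 + 5 + 5 + 2 + 2 + 7 = 22
Mean = 22 / 6 = 3.67

3.67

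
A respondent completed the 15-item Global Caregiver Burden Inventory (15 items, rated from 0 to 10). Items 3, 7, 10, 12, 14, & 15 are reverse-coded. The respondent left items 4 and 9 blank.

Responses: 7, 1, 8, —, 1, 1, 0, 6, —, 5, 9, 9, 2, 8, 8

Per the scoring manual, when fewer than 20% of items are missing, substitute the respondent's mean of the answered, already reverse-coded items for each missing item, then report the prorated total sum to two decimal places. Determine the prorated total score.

Reverse-coded (reverse-coded value = 10 − response):
  item 3: 10 − 8 = 2
  item 7: 10 − 0 = 10
  item 10: 10 − 5 = 5
  item 12: 10 − 9 = 1
  item 14: 10 − 8 = 2
  item 15: 10 − 8 = 2
Completed scored items (13 of 15): 7, 1, 2, 1, 1, 10, 6, 5, 9, 1, 2, 2, 2; sum = 49.
Person mean = 49 / 13 ≈ 3.7692
Prorated total = (49 / 13) × 15 = 56.54 (to 2 dp)

56.54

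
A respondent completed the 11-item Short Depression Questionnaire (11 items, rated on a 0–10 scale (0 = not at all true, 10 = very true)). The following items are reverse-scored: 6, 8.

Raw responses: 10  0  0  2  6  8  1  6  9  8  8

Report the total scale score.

Reverse-coded items (on a 0–10 scale, reversed = 10 − raw):
  item 6: 10 − 8 = 2
  item 8: 10 − 6 = 4
Scored items: 10, 0, 0, 2, 6, 2, 1, 4, 9, 8, 8
Total = 10 + 0 + 0 + 2 + 6 + 2 + 1 + 4 + 9 + 8 + 8 = 50

50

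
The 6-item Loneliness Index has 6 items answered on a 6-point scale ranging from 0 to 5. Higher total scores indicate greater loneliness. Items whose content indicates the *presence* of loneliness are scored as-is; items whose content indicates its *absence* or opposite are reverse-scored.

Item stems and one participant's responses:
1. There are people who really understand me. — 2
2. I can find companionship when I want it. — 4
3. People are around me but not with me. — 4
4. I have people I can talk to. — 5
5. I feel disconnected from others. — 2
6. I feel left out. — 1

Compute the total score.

Items 1, 2, 4 describe the absence/opposite of loneliness → reverse-score.
reverse-coded value = 5 − response.
  item 1: 5 − 2 = 3
  item 2: 5 − 4 = 1
  item 3: 4
  item 4: 5 − 5 = 0
  item 5: 2
  item 6: 1
Total = 3 + 1 + 4 + 0 + 2 + 1 = 11

11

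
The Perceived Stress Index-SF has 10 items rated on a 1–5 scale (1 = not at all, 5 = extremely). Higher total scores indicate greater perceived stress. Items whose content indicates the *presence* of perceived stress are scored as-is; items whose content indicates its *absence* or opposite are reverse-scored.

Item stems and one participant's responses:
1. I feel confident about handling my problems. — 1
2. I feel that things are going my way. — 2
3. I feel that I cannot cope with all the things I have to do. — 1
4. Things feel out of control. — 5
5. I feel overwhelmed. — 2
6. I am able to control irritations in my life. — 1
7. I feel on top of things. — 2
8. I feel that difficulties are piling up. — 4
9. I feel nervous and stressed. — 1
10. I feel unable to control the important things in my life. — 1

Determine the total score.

Items 1, 2, 6, 7 describe the absence/opposite of perceived stress → reverse-score.
reverse-coded value = 6 − response.
  item 1: 6 − 1 = 5
  item 2: 6 − 2 = 4
  item 3: 1
  item 4: 5
  item 5: 2
  item 6: 6 − 1 = 5
  item 7: 6 − 2 = 4
  item 8: 4
  item 9: 1
  item 10: 1
Total = 5 + 4 + 1 + 5 + 2 + 5 + 4 + 4 + 1 + 1 = 32

32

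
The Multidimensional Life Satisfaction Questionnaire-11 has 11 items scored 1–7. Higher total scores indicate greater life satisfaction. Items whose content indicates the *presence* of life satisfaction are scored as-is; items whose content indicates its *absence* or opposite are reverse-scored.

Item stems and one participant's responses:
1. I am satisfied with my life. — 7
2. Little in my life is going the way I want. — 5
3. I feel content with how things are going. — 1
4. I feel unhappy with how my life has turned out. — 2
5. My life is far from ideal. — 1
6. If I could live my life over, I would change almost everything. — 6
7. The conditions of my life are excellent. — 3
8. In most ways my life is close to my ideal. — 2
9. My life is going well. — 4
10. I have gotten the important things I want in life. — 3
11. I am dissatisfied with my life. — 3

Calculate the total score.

43

Items 2, 4, 5, 6, 11 describe the absence/opposite of life satisfaction → reverse-score.
on a 1–7 scale, reversed = 8 − raw.
  item 1: 7
  item 2: 8 − 5 = 3
  item 3: 1
  item 4: 8 − 2 = 6
  item 5: 8 − 1 = 7
  item 6: 8 − 6 = 2
  item 7: 3
  item 8: 2
  item 9: 4
  item 10: 3
  item 11: 8 − 3 = 5
Total = 7 + 3 + 1 + 6 + 7 + 2 + 3 + 2 + 4 + 3 + 5 = 43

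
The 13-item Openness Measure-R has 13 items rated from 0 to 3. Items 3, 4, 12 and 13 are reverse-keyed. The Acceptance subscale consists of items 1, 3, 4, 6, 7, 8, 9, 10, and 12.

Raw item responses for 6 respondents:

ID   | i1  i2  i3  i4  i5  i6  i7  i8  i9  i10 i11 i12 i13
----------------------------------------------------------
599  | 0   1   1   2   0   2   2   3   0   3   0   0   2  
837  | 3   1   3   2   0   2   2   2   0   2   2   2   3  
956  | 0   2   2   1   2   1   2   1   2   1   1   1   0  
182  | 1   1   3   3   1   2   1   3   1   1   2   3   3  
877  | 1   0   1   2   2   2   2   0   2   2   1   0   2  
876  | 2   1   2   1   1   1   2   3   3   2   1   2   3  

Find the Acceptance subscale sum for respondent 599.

Respondent 599 raw: 0, 1, 1, 2, 0, 2, 2, 3, 0, 3, 0, 0, 2.
Acceptance items: 1, 3, 4, 6, 7, 8, 9, 10, 12.
Reverse-coded (on a 0–3 scale, reversed = 3 − raw):
  item 1: 0
  item 3: 3 − 1 = 2
  item 4: 3 − 2 = 1
  item 6: 2
  item 7: 2
  item 8: 3
  item 9: 0
  item 10: 3
  item 12: 3 − 0 = 3
Sum = 0 + 2 + 1 + 2 + 2 + 3 + 0 + 3 + 3 = 16

16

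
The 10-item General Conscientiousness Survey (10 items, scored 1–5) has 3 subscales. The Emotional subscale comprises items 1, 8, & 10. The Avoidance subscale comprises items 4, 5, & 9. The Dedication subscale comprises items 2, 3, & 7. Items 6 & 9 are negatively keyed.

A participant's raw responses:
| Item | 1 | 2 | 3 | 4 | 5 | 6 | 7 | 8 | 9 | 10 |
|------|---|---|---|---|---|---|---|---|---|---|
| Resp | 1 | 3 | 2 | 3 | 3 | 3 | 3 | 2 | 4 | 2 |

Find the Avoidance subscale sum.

8

Avoidance items: 4, 5, 9.
Of these, item 9 is negatively keyed; on a 1–5 scale, reversed = 6 − raw.
  item 4: 3
  item 5: 3
  item 9: 6 − 4 = 2
Sum = 3 + 3 + 2 = 8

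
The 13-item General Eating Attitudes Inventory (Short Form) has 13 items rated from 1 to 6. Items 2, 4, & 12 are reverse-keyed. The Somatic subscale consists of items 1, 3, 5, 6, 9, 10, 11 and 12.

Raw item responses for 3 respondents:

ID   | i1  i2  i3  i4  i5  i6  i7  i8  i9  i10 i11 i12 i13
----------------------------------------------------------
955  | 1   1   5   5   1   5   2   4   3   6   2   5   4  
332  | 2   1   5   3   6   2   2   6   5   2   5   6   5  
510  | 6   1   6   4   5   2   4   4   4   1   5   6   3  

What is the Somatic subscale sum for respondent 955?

25

Respondent 955 raw: 1, 1, 5, 5, 1, 5, 2, 4, 3, 6, 2, 5, 4.
Somatic items: 1, 3, 5, 6, 9, 10, 11, 12.
Reverse-coded (reversed = (1+6) − raw = 7 − raw):
  item 1: 1
  item 3: 5
  item 5: 1
  item 6: 5
  item 9: 3
  item 10: 6
  item 11: 2
  item 12: 7 − 5 = 2
Sum = 1 + 5 + 1 + 5 + 3 + 6 + 2 + 2 = 25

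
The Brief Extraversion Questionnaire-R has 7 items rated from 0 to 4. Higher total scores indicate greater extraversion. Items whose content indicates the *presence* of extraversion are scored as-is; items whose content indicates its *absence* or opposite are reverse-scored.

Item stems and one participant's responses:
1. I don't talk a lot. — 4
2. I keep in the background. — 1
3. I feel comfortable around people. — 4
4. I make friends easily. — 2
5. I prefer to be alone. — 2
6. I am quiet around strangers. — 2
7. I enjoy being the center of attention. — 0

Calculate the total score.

Items 1, 2, 5, 6 describe the absence/opposite of extraversion → reverse-score.
reverse-coded value = 4 − response.
  item 1: 4 − 4 = 0
  item 2: 4 − 1 = 3
  item 3: 4
  item 4: 2
  item 5: 4 − 2 = 2
  item 6: 4 − 2 = 2
  item 7: 0
Total = 0 + 3 + 4 + 2 + 2 + 2 + 0 = 13

13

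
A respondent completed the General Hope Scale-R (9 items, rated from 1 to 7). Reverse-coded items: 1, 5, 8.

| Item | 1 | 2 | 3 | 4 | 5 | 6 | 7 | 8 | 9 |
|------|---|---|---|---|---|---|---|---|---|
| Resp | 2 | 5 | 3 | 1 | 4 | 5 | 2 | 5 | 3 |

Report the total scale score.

Reverse-coded items (reversed = (1+7) − raw = 8 − raw):
  item 1: 8 − 2 = 6
  item 5: 8 − 4 = 4
  item 8: 8 − 5 = 3
Scored items: 6, 5, 3, 1, 4, 5, 2, 3, 3
Total = 6 + 5 + 3 + 1 + 4 + 5 + 2 + 3 + 3 = 32

32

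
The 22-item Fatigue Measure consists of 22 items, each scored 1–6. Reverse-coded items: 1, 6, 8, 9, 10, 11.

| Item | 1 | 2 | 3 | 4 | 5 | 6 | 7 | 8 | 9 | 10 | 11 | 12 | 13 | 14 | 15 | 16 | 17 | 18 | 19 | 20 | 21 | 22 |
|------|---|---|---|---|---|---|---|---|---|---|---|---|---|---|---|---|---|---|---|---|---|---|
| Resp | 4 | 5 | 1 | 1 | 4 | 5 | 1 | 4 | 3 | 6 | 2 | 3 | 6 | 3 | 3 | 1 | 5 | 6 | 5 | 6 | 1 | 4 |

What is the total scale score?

Reversing items 1, 6, 8, 9, 10, & 11 with 7 − raw:
Total = (7−4) + 5 + 1 + 1 + 4 + (7−5) + 1 + (7−4) + (7−3) + (7−6) + (7−2) + 3 + 6 + 3 + 3 + 1 + 5 + 6 + 5 + 6 + 1 + 4
      = 3 + 5 + 1 + 1 + 4 + 2 + 1 + 3 + 4 + 1 + 5 + 3 + 6 + 3 + 3 + 1 + 5 + 6 + 5 + 6 + 1 + 4 = 73

73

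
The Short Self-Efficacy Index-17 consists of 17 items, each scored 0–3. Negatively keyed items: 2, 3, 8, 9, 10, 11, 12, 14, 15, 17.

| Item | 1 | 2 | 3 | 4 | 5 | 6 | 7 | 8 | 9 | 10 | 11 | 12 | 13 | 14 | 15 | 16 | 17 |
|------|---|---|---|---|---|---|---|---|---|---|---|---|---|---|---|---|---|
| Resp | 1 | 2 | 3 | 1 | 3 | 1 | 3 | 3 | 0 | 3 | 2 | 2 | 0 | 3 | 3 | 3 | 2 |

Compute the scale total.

Raw sum = 35. Negatively keyed items: 2, 3, 8, 9, 10, 11, 12, 14, 15, 17; their raw sum = 23.
Each reversal replaces raw with 3 − raw, changing the total by 3 − 2·raw per item.
Total = 35 + 10·3 − 2·23 = 35 + 30 − 46 = 19

19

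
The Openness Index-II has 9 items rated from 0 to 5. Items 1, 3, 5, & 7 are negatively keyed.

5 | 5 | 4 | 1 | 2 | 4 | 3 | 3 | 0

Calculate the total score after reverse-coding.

19

Reversing items 1, 3, 5, & 7 with 5 − raw:
Total = (5−5) + 5 + (5−4) + 1 + (5−2) + 4 + (5−3) + 3 + 0
      = 0 + 5 + 1 + 1 + 3 + 4 + 2 + 3 + 0 = 19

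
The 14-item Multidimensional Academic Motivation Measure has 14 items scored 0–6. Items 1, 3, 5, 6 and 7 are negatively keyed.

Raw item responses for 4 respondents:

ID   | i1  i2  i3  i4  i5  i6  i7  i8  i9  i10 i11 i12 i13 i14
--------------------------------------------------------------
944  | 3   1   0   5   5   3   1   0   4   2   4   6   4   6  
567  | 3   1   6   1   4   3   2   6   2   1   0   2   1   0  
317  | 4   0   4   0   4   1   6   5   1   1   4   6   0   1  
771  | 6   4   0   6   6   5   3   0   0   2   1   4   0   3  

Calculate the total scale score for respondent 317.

29

Respondent 317 raw: 4, 0, 4, 0, 4, 1, 6, 5, 1, 1, 4, 6, 0, 1.
Reverse-coded (on a 0–6 scale, reversed = 6 − raw):
  item 1: 6 − 4 = 2
  item 2: 0
  item 3: 6 − 4 = 2
  item 4: 0
  item 5: 6 − 4 = 2
  item 6: 6 − 1 = 5
  item 7: 6 − 6 = 0
  item 8: 5
  item 9: 1
  item 10: 1
  item 11: 4
  item 12: 6
  item 13: 0
  item 14: 1
Sum = 2 + 0 + 2 + 0 + 2 + 5 + 0 + 5 + 1 + 1 + 4 + 6 + 0 + 1 = 29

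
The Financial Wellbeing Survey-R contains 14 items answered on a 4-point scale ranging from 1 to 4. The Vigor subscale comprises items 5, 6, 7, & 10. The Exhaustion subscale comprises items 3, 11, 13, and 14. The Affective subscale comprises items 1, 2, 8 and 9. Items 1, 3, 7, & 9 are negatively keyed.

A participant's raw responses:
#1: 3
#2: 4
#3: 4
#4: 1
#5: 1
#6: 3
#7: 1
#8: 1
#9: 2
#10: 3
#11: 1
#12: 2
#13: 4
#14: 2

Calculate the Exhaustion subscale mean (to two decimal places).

2.00

Exhaustion items: 3, 11, 13, 14.
Of these, item 3 is negatively keyed; reversed = (1+4) − raw = 5 − raw.
  item 3: 5 − 4 = 1
  item 11: 1
  item 13: 4
  item 14: 2
Sum = 1 + 1 + 4 + 2 = 8
Mean = 8 / 4 = 2.00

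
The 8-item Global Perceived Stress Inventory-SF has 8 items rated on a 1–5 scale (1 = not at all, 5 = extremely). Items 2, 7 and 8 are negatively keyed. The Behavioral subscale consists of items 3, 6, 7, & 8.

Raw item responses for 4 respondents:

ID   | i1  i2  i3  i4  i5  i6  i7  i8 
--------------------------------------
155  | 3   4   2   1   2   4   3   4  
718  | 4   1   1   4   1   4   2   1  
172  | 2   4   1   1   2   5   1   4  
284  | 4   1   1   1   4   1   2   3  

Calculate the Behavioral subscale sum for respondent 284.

Respondent 284 raw: 4, 1, 1, 1, 4, 1, 2, 3.
Behavioral items: 3, 6, 7, 8.
Reverse-coded (reversed = (1+5) − raw = 6 − raw):
  item 3: 1
  item 6: 1
  item 7: 6 − 2 = 4
  item 8: 6 − 3 = 3
Sum = 1 + 1 + 4 + 3 = 9

9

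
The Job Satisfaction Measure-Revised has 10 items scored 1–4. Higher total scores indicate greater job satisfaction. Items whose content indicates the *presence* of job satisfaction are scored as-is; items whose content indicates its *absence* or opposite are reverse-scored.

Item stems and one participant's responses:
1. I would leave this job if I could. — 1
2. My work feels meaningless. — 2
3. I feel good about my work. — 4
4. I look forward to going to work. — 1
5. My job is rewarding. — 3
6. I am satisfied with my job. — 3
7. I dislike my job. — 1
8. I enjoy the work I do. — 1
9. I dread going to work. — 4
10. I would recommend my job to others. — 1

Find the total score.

25

Items 1, 2, 7, 9 describe the absence/opposite of job satisfaction → reverse-score.
reversed = (1+4) − raw = 5 − raw.
  item 1: 5 − 1 = 4
  item 2: 5 − 2 = 3
  item 3: 4
  item 4: 1
  item 5: 3
  item 6: 3
  item 7: 5 − 1 = 4
  item 8: 1
  item 9: 5 − 4 = 1
  item 10: 1
Total = 4 + 3 + 4 + 1 + 3 + 3 + 4 + 1 + 1 + 1 = 25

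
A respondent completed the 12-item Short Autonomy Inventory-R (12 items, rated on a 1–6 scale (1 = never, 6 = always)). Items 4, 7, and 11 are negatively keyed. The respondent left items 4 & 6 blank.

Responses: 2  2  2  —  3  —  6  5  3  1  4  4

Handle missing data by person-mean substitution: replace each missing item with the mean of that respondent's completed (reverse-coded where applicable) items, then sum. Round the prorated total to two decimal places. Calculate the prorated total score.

Reverse-coded (reverse-coded value = 7 − response):
  item 7: 7 − 6 = 1
  item 11: 7 − 4 = 3
Completed scored items (10 of 12): 2, 2, 2, 3, 1, 5, 3, 1, 3, 4; sum = 26.
Person mean = 26 / 10 ≈ 2.6000
Prorated total = (26 / 10) × 12 = 31.20 (to 2 dp)

31.20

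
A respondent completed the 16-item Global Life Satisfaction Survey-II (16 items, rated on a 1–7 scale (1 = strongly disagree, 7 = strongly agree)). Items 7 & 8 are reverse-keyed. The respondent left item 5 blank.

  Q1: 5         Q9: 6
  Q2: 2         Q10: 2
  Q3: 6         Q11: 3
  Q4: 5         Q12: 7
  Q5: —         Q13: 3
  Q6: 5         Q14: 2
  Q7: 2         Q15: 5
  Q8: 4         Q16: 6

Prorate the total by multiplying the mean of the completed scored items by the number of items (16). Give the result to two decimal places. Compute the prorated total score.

71.47

Reverse-coded (on a 1–7 scale, reversed = 8 − raw):
  item 7: 8 − 2 = 6
  item 8: 8 − 4 = 4
Completed scored items (15 of 16): 5, 2, 6, 5, 5, 6, 4, 6, 2, 3, 7, 3, 2, 5, 6; sum = 67.
Person mean = 67 / 15 ≈ 4.4667
Prorated total = (67 / 15) × 16 = 71.47 (to 2 dp)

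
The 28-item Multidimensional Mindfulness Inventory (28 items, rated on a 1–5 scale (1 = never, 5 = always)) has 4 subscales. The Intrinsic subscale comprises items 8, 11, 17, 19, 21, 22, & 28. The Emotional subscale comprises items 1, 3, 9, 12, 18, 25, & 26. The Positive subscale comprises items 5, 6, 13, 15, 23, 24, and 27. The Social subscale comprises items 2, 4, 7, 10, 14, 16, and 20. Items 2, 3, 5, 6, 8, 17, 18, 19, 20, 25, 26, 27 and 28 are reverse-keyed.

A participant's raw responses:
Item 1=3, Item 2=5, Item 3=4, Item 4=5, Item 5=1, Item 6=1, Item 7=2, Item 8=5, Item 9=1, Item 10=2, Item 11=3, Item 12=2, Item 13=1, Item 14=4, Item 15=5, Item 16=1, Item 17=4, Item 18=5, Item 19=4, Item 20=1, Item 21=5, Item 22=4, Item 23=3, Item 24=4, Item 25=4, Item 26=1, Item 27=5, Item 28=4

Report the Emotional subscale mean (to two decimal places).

Emotional items: 1, 3, 9, 12, 18, 25, 26.
Of these, items 3, 18, 25, & 26 are reverse-keyed; on a 1–5 scale, reversed = 6 − raw.
  item 1: 3
  item 3: 6 − 4 = 2
  item 9: 1
  item 12: 2
  item 18: 6 − 5 = 1
  item 25: 6 − 4 = 2
  item 26: 6 − 1 = 5
Sum = 3 + 2 + 1 + 2 + 1 + 2 + 5 = 16
Mean = 16 / 7 = 2.29

2.29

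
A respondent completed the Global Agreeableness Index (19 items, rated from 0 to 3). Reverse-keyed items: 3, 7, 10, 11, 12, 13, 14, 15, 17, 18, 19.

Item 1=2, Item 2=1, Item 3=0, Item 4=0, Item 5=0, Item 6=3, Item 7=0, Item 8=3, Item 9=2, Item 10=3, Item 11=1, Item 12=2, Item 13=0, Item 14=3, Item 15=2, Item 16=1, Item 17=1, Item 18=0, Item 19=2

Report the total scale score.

31

Apply reverse scoring (on a 0–3 scale, reversed = 3 − raw):
  item 3: 3 − 0 = 3
  item 7: 3 − 0 = 3
  item 10: 3 − 3 = 0
  item 11: 3 − 1 = 2
  item 12: 3 − 2 = 1
  item 13: 3 − 0 = 3
  item 14: 3 − 3 = 0
  item 15: 3 − 2 = 1
  item 17: 3 − 1 = 2
  item 18: 3 − 0 = 3
  item 19: 3 − 2 = 1
After reverse-coding: 2, 1, 3, 0, 0, 3, 3, 3, 2, 0, 2, 1, 3, 0, 1, 1, 2, 3, 1
Total = 2 + 1 + 3 + 0 + 0 + 3 + 3 + 3 + 2 + 0 + 2 + 1 + 3 + 0 + 1 + 1 + 2 + 3 + 1 = 31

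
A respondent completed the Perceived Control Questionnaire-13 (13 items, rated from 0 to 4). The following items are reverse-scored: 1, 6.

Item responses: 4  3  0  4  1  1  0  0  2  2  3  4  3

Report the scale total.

Apply reverse scoring (on a 0–4 scale, reversed = 4 − raw):
  item 1: 4 − 4 = 0
  item 6: 4 − 1 = 3
Scored items: 0, 3, 0, 4, 1, 3, 0, 0, 2, 2, 3, 4, 3
Total = 0 + 3 + 0 + 4 + 1 + 3 + 0 + 0 + 2 + 2 + 3 + 4 + 3 = 25

25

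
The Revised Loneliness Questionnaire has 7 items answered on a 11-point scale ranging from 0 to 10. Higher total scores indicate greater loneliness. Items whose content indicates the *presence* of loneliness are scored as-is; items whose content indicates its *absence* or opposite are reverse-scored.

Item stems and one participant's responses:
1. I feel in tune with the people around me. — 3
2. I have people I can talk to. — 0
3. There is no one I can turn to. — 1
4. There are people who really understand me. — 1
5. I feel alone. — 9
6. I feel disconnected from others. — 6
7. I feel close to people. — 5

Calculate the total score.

Items 1, 2, 4, 7 describe the absence/opposite of loneliness → reverse-score.
on a 0–10 scale, reversed = 10 − raw.
  item 1: 10 − 3 = 7
  item 2: 10 − 0 = 10
  item 3: 1
  item 4: 10 − 1 = 9
  item 5: 9
  item 6: 6
  item 7: 10 − 5 = 5
Total = 7 + 10 + 1 + 9 + 9 + 6 + 5 = 47

47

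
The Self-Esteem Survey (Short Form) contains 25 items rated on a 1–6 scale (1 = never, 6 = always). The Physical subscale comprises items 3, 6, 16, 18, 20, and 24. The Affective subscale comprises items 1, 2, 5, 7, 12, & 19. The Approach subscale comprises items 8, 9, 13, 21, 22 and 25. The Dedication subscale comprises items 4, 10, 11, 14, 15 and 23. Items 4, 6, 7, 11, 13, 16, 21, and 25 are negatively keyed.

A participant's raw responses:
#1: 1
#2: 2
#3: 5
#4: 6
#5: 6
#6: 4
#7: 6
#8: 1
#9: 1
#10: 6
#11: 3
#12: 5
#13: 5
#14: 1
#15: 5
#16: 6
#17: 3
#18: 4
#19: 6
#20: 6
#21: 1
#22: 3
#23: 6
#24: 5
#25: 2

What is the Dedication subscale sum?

Dedication items: 4, 10, 11, 14, 15, 23.
Of these, items 4 & 11 are negatively keyed; reversed = (1+6) − raw = 7 − raw.
  item 4: 7 − 6 = 1
  item 10: 6
  item 11: 7 − 3 = 4
  item 14: 1
  item 15: 5
  item 23: 6
Sum = 1 + 6 + 4 + 1 + 5 + 6 = 23

23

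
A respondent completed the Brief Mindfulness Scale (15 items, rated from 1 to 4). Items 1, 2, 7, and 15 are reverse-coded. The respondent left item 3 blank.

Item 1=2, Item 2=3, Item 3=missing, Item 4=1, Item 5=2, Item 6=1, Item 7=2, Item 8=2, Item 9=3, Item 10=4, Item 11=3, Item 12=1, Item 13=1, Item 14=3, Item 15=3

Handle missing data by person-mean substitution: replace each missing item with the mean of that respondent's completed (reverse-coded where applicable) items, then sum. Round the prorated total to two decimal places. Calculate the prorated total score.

Reverse-coded (reversed = (1+4) − raw = 5 − raw):
  item 1: 5 − 2 = 3
  item 2: 5 − 3 = 2
  item 7: 5 − 2 = 3
  item 15: 5 − 3 = 2
Completed scored items (14 of 15): 3, 2, 1, 2, 1, 3, 2, 3, 4, 3, 1, 1, 3, 2; sum = 31.
Person mean = 31 / 14 ≈ 2.2143
Prorated total = (31 / 14) × 15 = 33.21 (to 2 dp)

33.21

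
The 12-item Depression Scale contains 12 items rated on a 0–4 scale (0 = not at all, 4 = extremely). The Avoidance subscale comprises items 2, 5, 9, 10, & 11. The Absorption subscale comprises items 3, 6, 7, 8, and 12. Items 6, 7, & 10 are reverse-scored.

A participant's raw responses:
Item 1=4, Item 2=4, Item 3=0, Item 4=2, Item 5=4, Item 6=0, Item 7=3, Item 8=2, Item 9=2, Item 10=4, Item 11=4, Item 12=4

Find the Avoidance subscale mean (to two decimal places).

Avoidance items: 2, 5, 9, 10, 11.
Of these, item 10 is reverse-scored; reversed = (0+4) − raw = 4 − raw.
  item 2: 4
  item 5: 4
  item 9: 2
  item 10: 4 − 4 = 0
  item 11: 4
Sum = 4 + 4 + 2 + 0 + 4 = 14
Mean = 14 / 5 = 2.80

2.80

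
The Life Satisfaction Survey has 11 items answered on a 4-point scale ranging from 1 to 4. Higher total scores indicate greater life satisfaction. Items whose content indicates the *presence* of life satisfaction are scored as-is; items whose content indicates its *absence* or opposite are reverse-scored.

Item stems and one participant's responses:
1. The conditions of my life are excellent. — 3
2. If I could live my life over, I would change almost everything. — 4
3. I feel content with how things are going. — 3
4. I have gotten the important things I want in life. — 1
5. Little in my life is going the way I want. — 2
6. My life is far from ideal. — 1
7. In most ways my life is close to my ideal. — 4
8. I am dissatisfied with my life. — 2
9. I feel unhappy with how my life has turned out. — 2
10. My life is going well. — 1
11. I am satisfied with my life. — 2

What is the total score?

28

Items 2, 5, 6, 8, 9 describe the absence/opposite of life satisfaction → reverse-score.
reverse-coded value = 5 − response.
  item 1: 3
  item 2: 5 − 4 = 1
  item 3: 3
  item 4: 1
  item 5: 5 − 2 = 3
  item 6: 5 − 1 = 4
  item 7: 4
  item 8: 5 − 2 = 3
  item 9: 5 − 2 = 3
  item 10: 1
  item 11: 2
Total = 3 + 1 + 3 + 1 + 3 + 4 + 4 + 3 + 3 + 1 + 2 = 28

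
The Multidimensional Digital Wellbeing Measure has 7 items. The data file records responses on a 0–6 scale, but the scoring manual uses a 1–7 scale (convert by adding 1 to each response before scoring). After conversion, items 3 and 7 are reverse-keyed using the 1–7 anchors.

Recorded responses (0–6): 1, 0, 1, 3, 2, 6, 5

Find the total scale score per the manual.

Convert to 1–7: 2, 1, 2, 4, 3, 7, 6
Reverse-coded (on a 1–7 scale, reversed = 8 − raw):
  item 3: 8 − 2 = 6
  item 7: 8 − 6 = 2
Scored: 2, 1, 6, 4, 3, 7, 2
Total = 25

25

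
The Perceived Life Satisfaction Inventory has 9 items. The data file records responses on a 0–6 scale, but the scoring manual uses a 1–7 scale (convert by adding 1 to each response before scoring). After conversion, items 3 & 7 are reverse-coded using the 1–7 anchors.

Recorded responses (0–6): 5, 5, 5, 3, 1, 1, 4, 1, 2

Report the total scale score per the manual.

30

Convert to 1–7: 6, 6, 6, 4, 2, 2, 5, 2, 3
Reverse-coded (reverse-coded value = 8 − response):
  item 3: 8 − 6 = 2
  item 7: 8 − 5 = 3
Scored: 6, 6, 2, 4, 2, 2, 3, 2, 3
Total = 30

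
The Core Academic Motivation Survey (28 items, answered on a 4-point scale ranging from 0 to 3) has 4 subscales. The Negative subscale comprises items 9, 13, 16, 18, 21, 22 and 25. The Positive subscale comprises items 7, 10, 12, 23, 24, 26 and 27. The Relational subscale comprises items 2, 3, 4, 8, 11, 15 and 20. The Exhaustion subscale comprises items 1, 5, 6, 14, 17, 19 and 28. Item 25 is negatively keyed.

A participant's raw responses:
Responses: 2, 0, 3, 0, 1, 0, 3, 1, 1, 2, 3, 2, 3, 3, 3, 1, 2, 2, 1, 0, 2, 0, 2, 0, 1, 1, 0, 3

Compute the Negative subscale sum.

11

Negative items: 9, 13, 16, 18, 21, 22, 25.
Of these, item 25 is negatively keyed; reverse-coded value = 3 − response.
  item 9: 1
  item 13: 3
  item 16: 1
  item 18: 2
  item 21: 2
  item 22: 0
  item 25: 3 − 1 = 2
Sum = 1 + 3 + 1 + 2 + 2 + 0 + 2 = 11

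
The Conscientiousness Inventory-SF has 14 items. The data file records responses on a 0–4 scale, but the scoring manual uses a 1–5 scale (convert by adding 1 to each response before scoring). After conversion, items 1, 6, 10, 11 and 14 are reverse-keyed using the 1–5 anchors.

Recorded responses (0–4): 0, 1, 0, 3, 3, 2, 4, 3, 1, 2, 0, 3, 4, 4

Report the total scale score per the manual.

48

Convert to 1–5: 1, 2, 1, 4, 4, 3, 5, 4, 2, 3, 1, 4, 5, 5
Reverse-coded (reversed = (1+5) − raw = 6 − raw):
  item 1: 6 − 1 = 5
  item 6: 6 − 3 = 3
  item 10: 6 − 3 = 3
  item 11: 6 − 1 = 5
  item 14: 6 − 5 = 1
Scored: 5, 2, 1, 4, 4, 3, 5, 4, 2, 3, 5, 4, 5, 1
Total = 48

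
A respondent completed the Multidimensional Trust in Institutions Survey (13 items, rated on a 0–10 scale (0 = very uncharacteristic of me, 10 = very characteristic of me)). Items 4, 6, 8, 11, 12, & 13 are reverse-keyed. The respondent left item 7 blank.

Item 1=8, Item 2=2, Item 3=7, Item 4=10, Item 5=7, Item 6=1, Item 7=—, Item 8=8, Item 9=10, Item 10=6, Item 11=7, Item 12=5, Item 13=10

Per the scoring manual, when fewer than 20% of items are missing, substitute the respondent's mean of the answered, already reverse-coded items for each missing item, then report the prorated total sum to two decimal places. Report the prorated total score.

63.92

Reverse-coded (reversed = (0+10) − raw = 10 − raw):
  item 4: 10 − 10 = 0
  item 6: 10 − 1 = 9
  item 8: 10 − 8 = 2
  item 11: 10 − 7 = 3
  item 12: 10 − 5 = 5
  item 13: 10 − 10 = 0
Completed scored items (12 of 13): 8, 2, 7, 0, 7, 9, 2, 10, 6, 3, 5, 0; sum = 59.
Person mean = 59 / 12 ≈ 4.9167
Prorated total = (59 / 12) × 13 = 63.92 (to 2 dp)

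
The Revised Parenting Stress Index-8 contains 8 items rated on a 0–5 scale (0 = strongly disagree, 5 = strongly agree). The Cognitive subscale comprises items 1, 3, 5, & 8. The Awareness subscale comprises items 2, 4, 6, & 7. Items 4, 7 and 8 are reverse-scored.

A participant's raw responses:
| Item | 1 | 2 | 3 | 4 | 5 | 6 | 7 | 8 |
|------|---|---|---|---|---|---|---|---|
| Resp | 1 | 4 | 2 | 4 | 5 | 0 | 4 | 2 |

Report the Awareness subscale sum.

6

Awareness items: 2, 4, 6, 7.
Of these, items 4 and 7 are reverse-scored; reverse-coded value = 5 − response.
  item 2: 4
  item 4: 5 − 4 = 1
  item 6: 0
  item 7: 5 − 4 = 1
Sum = 4 + 1 + 0 + 1 = 6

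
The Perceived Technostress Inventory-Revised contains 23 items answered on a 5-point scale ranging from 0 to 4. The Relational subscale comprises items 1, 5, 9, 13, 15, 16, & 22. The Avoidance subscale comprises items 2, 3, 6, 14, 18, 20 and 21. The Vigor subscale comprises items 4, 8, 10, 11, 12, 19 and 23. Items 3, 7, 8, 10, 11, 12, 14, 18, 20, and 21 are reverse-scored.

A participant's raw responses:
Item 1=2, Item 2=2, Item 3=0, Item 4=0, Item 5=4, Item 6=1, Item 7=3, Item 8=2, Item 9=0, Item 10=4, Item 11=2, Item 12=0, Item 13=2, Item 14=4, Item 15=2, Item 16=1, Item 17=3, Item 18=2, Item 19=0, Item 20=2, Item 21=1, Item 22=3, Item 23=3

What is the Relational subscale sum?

14

Relational items: 1, 5, 9, 13, 15, 16, 22.
  item 1: 2
  item 5: 4
  item 9: 0
  item 13: 2
  item 15: 2
  item 16: 1
  item 22: 3
Sum = 2 + 4 + 0 + 2 + 2 + 1 + 3 = 14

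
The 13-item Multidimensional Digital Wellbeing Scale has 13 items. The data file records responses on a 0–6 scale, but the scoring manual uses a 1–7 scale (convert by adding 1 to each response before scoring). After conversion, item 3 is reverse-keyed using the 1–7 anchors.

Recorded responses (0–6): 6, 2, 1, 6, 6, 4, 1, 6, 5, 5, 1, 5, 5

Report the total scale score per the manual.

Convert to 1–7: 7, 3, 2, 7, 7, 5, 2, 7, 6, 6, 2, 6, 6
Reverse-coded (on a 1–7 scale, reversed = 8 − raw):
  item 3: 8 − 2 = 6
Scored: 7, 3, 6, 7, 7, 5, 2, 7, 6, 6, 2, 6, 6
Total = 70

70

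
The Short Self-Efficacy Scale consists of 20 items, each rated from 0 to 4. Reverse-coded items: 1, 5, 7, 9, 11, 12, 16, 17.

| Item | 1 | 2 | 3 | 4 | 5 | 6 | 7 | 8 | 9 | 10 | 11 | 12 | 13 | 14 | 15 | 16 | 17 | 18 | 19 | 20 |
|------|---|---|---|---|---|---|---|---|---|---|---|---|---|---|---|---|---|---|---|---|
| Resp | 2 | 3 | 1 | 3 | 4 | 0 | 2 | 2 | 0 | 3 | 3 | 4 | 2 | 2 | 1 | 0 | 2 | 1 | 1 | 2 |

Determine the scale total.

Reversing items 1, 5, 7, 9, 11, 12, 16, & 17 with 4 − raw:
Total = (4−2) + 3 + 1 + 3 + (4−4) + 0 + (4−2) + 2 + (4−0) + 3 + (4−3) + (4−4) + 2 + 2 + 1 + (4−0) + (4−2) + 1 + 1 + 2
      = 2 + 3 + 1 + 3 + 0 + 0 + 2 + 2 + 4 + 3 + 1 + 0 + 2 + 2 + 1 + 4 + 2 + 1 + 1 + 2 = 36

36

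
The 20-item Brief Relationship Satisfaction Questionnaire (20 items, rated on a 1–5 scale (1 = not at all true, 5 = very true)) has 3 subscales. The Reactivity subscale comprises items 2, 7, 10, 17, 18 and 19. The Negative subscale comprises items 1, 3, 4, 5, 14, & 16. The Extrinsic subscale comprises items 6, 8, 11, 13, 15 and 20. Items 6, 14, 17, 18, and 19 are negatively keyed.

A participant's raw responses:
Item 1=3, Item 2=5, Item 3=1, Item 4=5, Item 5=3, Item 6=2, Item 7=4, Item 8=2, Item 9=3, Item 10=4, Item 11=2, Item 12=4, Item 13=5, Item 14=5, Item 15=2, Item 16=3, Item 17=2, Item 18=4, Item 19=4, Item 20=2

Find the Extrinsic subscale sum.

Extrinsic items: 6, 8, 11, 13, 15, 20.
Of these, item 6 is negatively keyed; reverse-coded value = 6 − response.
  item 6: 6 − 2 = 4
  item 8: 2
  item 11: 2
  item 13: 5
  item 15: 2
  item 20: 2
Sum = 4 + 2 + 2 + 5 + 2 + 2 = 17

17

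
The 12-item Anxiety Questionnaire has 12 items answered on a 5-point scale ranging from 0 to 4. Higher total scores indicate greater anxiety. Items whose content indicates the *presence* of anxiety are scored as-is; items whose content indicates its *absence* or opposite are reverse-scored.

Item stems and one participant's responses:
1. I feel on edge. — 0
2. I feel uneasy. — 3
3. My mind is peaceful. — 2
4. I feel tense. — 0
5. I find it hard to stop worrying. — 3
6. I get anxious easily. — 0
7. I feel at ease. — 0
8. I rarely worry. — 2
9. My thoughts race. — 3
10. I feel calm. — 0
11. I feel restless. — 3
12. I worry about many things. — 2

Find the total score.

Items 3, 7, 8, 10 describe the absence/opposite of anxiety → reverse-score.
reverse-coded value = 4 − response.
  item 1: 0
  item 2: 3
  item 3: 4 − 2 = 2
  item 4: 0
  item 5: 3
  item 6: 0
  item 7: 4 − 0 = 4
  item 8: 4 − 2 = 2
  item 9: 3
  item 10: 4 − 0 = 4
  item 11: 3
  item 12: 2
Total = 0 + 3 + 2 + 0 + 3 + 0 + 4 + 2 + 3 + 4 + 3 + 2 = 26

26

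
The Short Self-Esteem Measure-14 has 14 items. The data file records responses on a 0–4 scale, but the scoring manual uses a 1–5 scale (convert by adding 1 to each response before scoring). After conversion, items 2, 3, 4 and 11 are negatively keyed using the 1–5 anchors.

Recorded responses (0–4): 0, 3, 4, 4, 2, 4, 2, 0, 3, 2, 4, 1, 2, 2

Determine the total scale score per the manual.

33

Convert to 1–5: 1, 4, 5, 5, 3, 5, 3, 1, 4, 3, 5, 2, 3, 3
Reverse-coded (on a 1–5 scale, reversed = 6 − raw):
  item 2: 6 − 4 = 2
  item 3: 6 − 5 = 1
  item 4: 6 − 5 = 1
  item 11: 6 − 5 = 1
Scored: 1, 2, 1, 1, 3, 5, 3, 1, 4, 3, 1, 2, 3, 3
Total = 33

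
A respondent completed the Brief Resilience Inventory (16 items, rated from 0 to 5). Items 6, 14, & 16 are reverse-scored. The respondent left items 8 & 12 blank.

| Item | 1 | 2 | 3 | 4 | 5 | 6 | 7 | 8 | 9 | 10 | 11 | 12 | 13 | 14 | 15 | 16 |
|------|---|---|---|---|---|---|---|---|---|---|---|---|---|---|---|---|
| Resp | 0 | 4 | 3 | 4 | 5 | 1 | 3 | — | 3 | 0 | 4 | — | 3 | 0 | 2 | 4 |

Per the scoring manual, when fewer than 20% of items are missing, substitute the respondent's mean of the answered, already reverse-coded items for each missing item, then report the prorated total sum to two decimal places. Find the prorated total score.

Reverse-coded (reverse-coded value = 5 − response):
  item 6: 5 − 1 = 4
  item 14: 5 − 0 = 5
  item 16: 5 − 4 = 1
Completed scored items (14 of 16): 0, 4, 3, 4, 5, 4, 3, 3, 0, 4, 3, 5, 2, 1; sum = 41.
Person mean = 41 / 14 ≈ 2.9286
Prorated total = (41 / 14) × 16 = 46.86 (to 2 dp)

46.86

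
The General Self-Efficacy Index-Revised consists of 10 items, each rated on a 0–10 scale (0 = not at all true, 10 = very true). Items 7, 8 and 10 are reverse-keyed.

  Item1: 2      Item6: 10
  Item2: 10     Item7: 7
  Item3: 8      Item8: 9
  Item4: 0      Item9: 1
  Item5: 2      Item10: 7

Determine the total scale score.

Raw sum = 56. Reverse-keyed items: 7, 8, 10; their raw sum = 23.
Each reversal replaces raw with 10 − raw, changing the total by 10 − 2·raw per item.
Total = 56 + 3·10 − 2·23 = 56 + 30 − 46 = 40

40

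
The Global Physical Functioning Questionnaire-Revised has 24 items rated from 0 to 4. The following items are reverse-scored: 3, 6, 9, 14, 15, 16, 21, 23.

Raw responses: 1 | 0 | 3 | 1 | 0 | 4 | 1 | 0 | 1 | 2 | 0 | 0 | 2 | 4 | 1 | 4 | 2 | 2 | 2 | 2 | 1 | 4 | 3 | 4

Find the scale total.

34

Reverse-coded items (reverse-coded value = 4 − response):
  item 3: 4 − 3 = 1
  item 6: 4 − 4 = 0
  item 9: 4 − 1 = 3
  item 14: 4 − 4 = 0
  item 15: 4 − 1 = 3
  item 16: 4 − 4 = 0
  item 21: 4 − 1 = 3
  item 23: 4 − 3 = 1
Scored items: 1, 0, 1, 1, 0, 0, 1, 0, 3, 2, 0, 0, 2, 0, 3, 0, 2, 2, 2, 2, 3, 4, 1, 4
Total = 1 + 0 + 1 + 1 + 0 + 0 + 1 + 0 + 3 + 2 + 0 + 0 + 2 + 0 + 3 + 0 + 2 + 2 + 2 + 2 + 3 + 4 + 1 + 4 = 34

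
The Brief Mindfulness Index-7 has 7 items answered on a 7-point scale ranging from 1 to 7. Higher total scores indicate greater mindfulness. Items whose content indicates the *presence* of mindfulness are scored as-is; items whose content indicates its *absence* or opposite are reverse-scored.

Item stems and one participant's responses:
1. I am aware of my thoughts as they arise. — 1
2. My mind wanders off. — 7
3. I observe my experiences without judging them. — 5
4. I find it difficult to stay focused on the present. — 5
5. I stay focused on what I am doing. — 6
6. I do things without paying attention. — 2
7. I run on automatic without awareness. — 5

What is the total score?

25

Items 2, 4, 6, 7 describe the absence/opposite of mindfulness → reverse-score.
reverse-coded value = 8 − response.
  item 1: 1
  item 2: 8 − 7 = 1
  item 3: 5
  item 4: 8 − 5 = 3
  item 5: 6
  item 6: 8 − 2 = 6
  item 7: 8 − 5 = 3
Total = 1 + 1 + 5 + 3 + 6 + 6 + 3 = 25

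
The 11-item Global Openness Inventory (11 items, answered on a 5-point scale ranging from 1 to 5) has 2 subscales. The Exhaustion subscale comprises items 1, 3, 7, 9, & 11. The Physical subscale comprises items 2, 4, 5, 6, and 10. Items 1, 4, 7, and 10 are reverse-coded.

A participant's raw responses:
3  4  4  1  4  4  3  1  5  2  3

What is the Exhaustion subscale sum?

Exhaustion items: 1, 3, 7, 9, 11.
Of these, items 1 and 7 are reverse-coded; on a 1–5 scale, reversed = 6 − raw.
  item 1: 6 − 3 = 3
  item 3: 4
  item 7: 6 − 3 = 3
  item 9: 5
  item 11: 3
Sum = 3 + 4 + 3 + 5 + 3 = 18

18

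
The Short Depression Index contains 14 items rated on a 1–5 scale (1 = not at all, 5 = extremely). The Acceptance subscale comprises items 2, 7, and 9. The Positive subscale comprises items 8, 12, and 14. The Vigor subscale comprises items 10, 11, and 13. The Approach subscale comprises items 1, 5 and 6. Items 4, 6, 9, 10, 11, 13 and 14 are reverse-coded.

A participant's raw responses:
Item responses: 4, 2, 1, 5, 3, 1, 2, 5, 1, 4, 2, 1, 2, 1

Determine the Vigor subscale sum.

10

Vigor items: 10, 11, 13.
Of these, items 10, 11 and 13 are reverse-coded; reverse-coded value = 6 − response.
  item 10: 6 − 4 = 2
  item 11: 6 − 2 = 4
  item 13: 6 − 2 = 4
Sum = 2 + 4 + 4 = 10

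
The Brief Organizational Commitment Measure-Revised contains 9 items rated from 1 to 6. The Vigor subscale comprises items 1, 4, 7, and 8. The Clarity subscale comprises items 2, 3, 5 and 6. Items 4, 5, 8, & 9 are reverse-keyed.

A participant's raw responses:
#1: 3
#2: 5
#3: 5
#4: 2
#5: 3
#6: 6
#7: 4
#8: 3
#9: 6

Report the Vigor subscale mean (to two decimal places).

Vigor items: 1, 4, 7, 8.
Of these, items 4 and 8 are reverse-keyed; reversed = (1+6) − raw = 7 − raw.
  item 1: 3
  item 4: 7 − 2 = 5
  item 7: 4
  item 8: 7 − 3 = 4
Sum = 3 + 5 + 4 + 4 = 16
Mean = 16 / 4 = 4.00

4.00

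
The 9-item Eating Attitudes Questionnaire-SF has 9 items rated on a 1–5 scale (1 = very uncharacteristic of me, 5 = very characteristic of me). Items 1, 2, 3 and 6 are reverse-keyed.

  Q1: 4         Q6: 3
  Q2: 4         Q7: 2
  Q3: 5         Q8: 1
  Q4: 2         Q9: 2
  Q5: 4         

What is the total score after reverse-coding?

Raw sum = 27. Reverse-keyed items: 1, 2, 3, 6; their raw sum = 16.
Each reversal replaces raw with 6 − raw, changing the total by 6 − 2·raw per item.
Total = 27 + 4·6 − 2·16 = 27 + 24 − 32 = 19

19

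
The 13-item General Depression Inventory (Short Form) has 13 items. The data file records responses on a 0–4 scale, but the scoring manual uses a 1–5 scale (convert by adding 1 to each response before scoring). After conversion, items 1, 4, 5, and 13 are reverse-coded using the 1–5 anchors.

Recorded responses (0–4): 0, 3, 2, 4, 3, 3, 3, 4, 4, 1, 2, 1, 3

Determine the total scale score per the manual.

42

Convert to 1–5: 1, 4, 3, 5, 4, 4, 4, 5, 5, 2, 3, 2, 4
Reverse-coded (reverse-coded value = 6 − response):
  item 1: 6 − 1 = 5
  item 4: 6 − 5 = 1
  item 5: 6 − 4 = 2
  item 13: 6 − 4 = 2
Scored: 5, 4, 3, 1, 2, 4, 4, 5, 5, 2, 3, 2, 2
Total = 42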